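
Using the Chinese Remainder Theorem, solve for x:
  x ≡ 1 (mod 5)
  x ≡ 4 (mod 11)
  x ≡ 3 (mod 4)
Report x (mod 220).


Moduli 5, 11, 4 are pairwise coprime; by CRT there is a unique solution modulo M = 5 · 11 · 4 = 220.
Solve pairwise, accumulating the modulus:
  Start with x ≡ 1 (mod 5).
  Combine with x ≡ 4 (mod 11): since gcd(5, 11) = 1, we get a unique residue mod 55.
    Write x = 1 + 5·t and substitute into x ≡ 4 (mod 11): 5·t ≡ 4 − 1 = 3 (mod 11).
    The inverse of 5 mod 11 is 9 (since 5·9 = 45 = 4·11 + 1), so t ≡ 9·3 = 27 ≡ 5 (mod 11).
    Then x = 1 + 5·5 = 26, valid modulo lcm(5, 11) = 55: x ≡ 26 (mod 55).
  Combine with x ≡ 3 (mod 4): since gcd(55, 4) = 1, we get a unique residue mod 220.
    Write x = 26 + 55·t and substitute into x ≡ 3 (mod 4): 55·t ≡ 3 − 26 = -23 (mod 4).
    Reduce coefficients mod 4: 3·t ≡ 1 (mod 4).
    The inverse of 3 mod 4 is 3 (since 3·3 = 9 = 2·4 + 1), so t ≡ 3·1 = 3 ≡ 3 (mod 4).
    Then x = 26 + 55·3 = 191, valid modulo lcm(55, 4) = 220: x ≡ 191 (mod 220).
Verify: 191 mod 5 = 1 ✓, 191 mod 11 = 4 ✓, 191 mod 4 = 3 ✓.

x ≡ 191 (mod 220).


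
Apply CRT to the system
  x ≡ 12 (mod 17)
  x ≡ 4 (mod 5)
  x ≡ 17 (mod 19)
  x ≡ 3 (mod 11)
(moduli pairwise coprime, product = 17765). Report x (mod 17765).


Product of moduli M = 17 · 5 · 19 · 11 = 17765.
Merge one congruence at a time:
  Start: x ≡ 12 (mod 17).
  Combine with x ≡ 4 (mod 5); new modulus lcm = 85.
    Write x = 12 + 17·t and substitute into x ≡ 4 (mod 5): 17·t ≡ 4 − 12 = -8 (mod 5).
    Reduce coefficients mod 5: 2·t ≡ 2 (mod 5).
    The inverse of 2 mod 5 is 3 (since 2·3 = 6 = 1·5 + 1), so t ≡ 3·2 = 6 ≡ 1 (mod 5).
    Then x = 12 + 17·1 = 29, valid modulo lcm(17, 5) = 85: x ≡ 29 (mod 85).
  Combine with x ≡ 17 (mod 19); new modulus lcm = 1615.
    Write x = 29 + 85·t and substitute into x ≡ 17 (mod 19): 85·t ≡ 17 − 29 = -12 (mod 19).
    Reduce coefficients mod 19: 9·t ≡ 7 (mod 19).
    The inverse of 9 mod 19 is 17 (since 9·17 = 153 = 8·19 + 1), so t ≡ 17·7 = 119 ≡ 5 (mod 19).
    Then x = 29 + 85·5 = 454, valid modulo lcm(85, 19) = 1615: x ≡ 454 (mod 1615).
  Combine with x ≡ 3 (mod 11); new modulus lcm = 17765.
    Write x = 454 + 1615·t and substitute into x ≡ 3 (mod 11): 1615·t ≡ 3 − 454 = -451 (mod 11).
    Reduce coefficients mod 11: 9·t ≡ 0 (mod 11).
    The inverse of 9 mod 11 is 5 (since 9·5 = 45 = 4·11 + 1), so t ≡ 5·0 = 0 ≡ 0 (mod 11).
    Then x = 454 + 1615·0 = 454, valid modulo lcm(1615, 11) = 17765: x ≡ 454 (mod 17765).
Verify against each original: 454 mod 17 = 12, 454 mod 5 = 4, 454 mod 19 = 17, 454 mod 11 = 3.

x ≡ 454 (mod 17765).


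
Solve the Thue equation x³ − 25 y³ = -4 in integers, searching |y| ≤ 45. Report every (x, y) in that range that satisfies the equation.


The equation is x³ - 25y³ = -4. For fixed y, x³ = 25·y³ − 4, so a solution requires the RHS to be a perfect cube.
Strategy: iterate y from -45 to 45, compute RHS = 25·y³ − 4, and check whether it is a (positive or negative) perfect cube.
Check small values of y:
  y = 0: RHS = -4 is not a perfect cube.
  y = 1: RHS = 21 is not a perfect cube.
  y = -1: RHS = -29 is not a perfect cube.
  y = 2: RHS = 196 is not a perfect cube.
  y = -2: RHS = -204 is not a perfect cube.
  y = 3: RHS = 671 is not a perfect cube.
  y = -3: RHS = -679 is not a perfect cube.
Continuing the search up to |y| = 45 finds no solutions either.
No (x, y) in the scanned range satisfies the equation.

No integer solutions with |y| ≤ 45.


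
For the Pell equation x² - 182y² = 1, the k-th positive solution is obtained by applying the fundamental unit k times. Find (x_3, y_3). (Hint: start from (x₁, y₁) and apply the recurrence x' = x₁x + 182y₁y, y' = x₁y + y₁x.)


Step 1: Find the fundamental solution (x₁, y₁) of x² - 182y² = 1.
  Expand √182 as a continued fraction. a₀ = ⌊√182⌋ = 13; iterate m_{k+1} = d_k·a_k − m_k, d_{k+1} = (182 − m_{k+1}²)/d_k, a_{k+1} = ⌊(a₀ + m_{k+1})/d_{k+1}⌋ (starting m₀ = 0, d₀ = 1), with convergents p_k = a_k·p_{k-1} + p_{k-2}, q_k = a_k·q_{k-1} + q_{k-2} (p₋₁ = 1, q₋₁ = 0):
  k = 0: a₀ = 13; p₀/q₀ = 13/1; p₀² − 182·q₀² = 169 − 182 = -13.
  k = 1: m = 13, d = 13, a = ⌊(13 + 13)/13⌋ = 2; p/q = (2·13 + 1)/(2·1 + 0) = 27/2; p² − 182·q² = 729 − 728 = 1.
  The first convergent with p² − 182·q² = 1 gives the fundamental solution (x₁, y₁) = (27, 2).
Step 2: Apply the recurrence (x_{n+1}, y_{n+1}) = (x₁x_n + 182y₁y_n, x₁y_n + y₁x_n) repeatedly.
  From (x_1, y_1) = (27, 2): x_2 = 27·27 + 182·2·2 = 1457; y_2 = 27·2 + 2·27 = 108.
  From (x_2, y_2) = (1457, 108): x_3 = 27·1457 + 182·2·108 = 78651; y_3 = 27·108 + 2·1457 = 5830.
Step 3: Verify x_3² - 182·y_3² = 6185979801 - 6185979800 = 1 (should be 1). ✓

(x_1, y_1) = (27, 2); (x_3, y_3) = (78651, 5830).


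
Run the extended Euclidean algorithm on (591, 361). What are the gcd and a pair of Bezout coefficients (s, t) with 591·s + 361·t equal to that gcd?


Euclidean algorithm on (591, 361) — divide until remainder is 0:
  591 = 1 · 361 + 230
  361 = 1 · 230 + 131
  230 = 1 · 131 + 99
  131 = 1 · 99 + 32
  99 = 3 · 32 + 3
  32 = 10 · 3 + 2
  3 = 1 · 2 + 1
  2 = 2 · 1 + 0
gcd(591, 361) = 1.
Track Bezout coefficients alongside the remainders: start with r₀ = 591 = a·1 + b·0 (s = 1, t = 0) and r₁ = 361 = a·0 + b·1 (s = 0, t = 1); each new remainder r_{k+1} = r_{k-1} − q_k·r_k inherits s_{k+1} = s_{k-1} − q_k·s_k, t_{k+1} = t_{k-1} − q_k·t_k, so r_k = a·s_k + b·t_k at every step:
  q = 1: r = 230, s = 1 − 1·0 = 1, t = 0 − 1·1 = -1  (check: 591·1 + 361·(-1) = 230)
  q = 1: r = 131, s = 0 − 1·1 = -1, t = 1 − 1·(-1) = 2  (check: 591·(-1) + 361·2 = 131)
  q = 1: r = 99, s = 1 − 1·(-1) = 2, t = -1 − 1·2 = -3  (check: 591·2 + 361·(-3) = 99)
  q = 1: r = 32, s = -1 − 1·2 = -3, t = 2 − 1·(-3) = 5  (check: 591·(-3) + 361·5 = 32)
  q = 3: r = 3, s = 2 − 3·(-3) = 11, t = -3 − 3·5 = -18  (check: 591·11 + 361·(-18) = 3)
  q = 10: r = 2, s = -3 − 10·11 = -113, t = 5 − 10·(-18) = 185  (check: 591·(-113) + 361·185 = 2)
  q = 1: r = 1, s = 11 − 1·(-113) = 124, t = -18 − 1·185 = -203  (check: 591·124 + 361·(-203) = 1)
The row with r = 1 (the gcd) gives the Bezout coefficients s = 124, t = -203.
Result: 591 · (124) + 361 · (-203) = 1.

gcd(591, 361) = 1; s = 124, t = -203 (check: 591·124 + 361·(-203) = 1).


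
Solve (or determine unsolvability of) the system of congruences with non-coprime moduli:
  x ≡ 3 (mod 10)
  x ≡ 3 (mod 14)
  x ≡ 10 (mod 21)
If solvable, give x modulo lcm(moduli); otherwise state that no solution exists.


Moduli 10, 14, 21 are not pairwise coprime, so CRT works modulo lcm(m_i) when all pairwise compatibility conditions hold.
Pairwise compatibility: gcd(m_i, m_j) must divide a_i - a_j for every pair.
Merge one congruence at a time:
  Start: x ≡ 3 (mod 10).
  Combine with x ≡ 3 (mod 14): gcd(10, 14) = 2; 3 - 3 = 0, which IS divisible by 2, so compatible.
    Write x = 3 + 10·t and substitute into x ≡ 3 (mod 14): 10·t ≡ 3 − 3 = 0 (mod 14).
    Divide the congruence (and modulus) by g = 2: 5·t ≡ 0 (mod 7).
    The inverse of 5 mod 7 is 3 (since 5·3 = 15 = 2·7 + 1), so t ≡ 3·0 = 0 ≡ 0 (mod 7).
    Then x = 3 + 10·0 = 3, valid modulo lcm(10, 14) = 70: x ≡ 3 (mod 70).
  Combine with x ≡ 10 (mod 21): gcd(70, 21) = 7; 10 - 3 = 7, which IS divisible by 7, so compatible.
    Write x = 3 + 70·t and substitute into x ≡ 10 (mod 21): 70·t ≡ 10 − 3 = 7 (mod 21).
    Divide the congruence (and modulus) by g = 7: 10·t ≡ 1 (mod 3).
    Reduce coefficients mod 3: 1·t ≡ 1 (mod 3).
    So t ≡ 1 (mod 3).
    Then x = 3 + 70·1 = 73, valid modulo lcm(70, 21) = 210: x ≡ 73 (mod 210).
Verify: 73 mod 10 = 3, 73 mod 14 = 3, 73 mod 21 = 10.

x ≡ 73 (mod 210).


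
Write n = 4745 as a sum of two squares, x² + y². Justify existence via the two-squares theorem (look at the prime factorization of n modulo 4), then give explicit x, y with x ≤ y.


Step 1: Factor n = 4745 = 5 · 13 · 73.
Step 2: Check the mod-4 condition on each prime factor: 5 ≡ 1 (mod 4), exponent 1; 13 ≡ 1 (mod 4), exponent 1; 73 ≡ 1 (mod 4), exponent 1.
All primes ≡ 3 (mod 4) appear to even exponent (or don't appear), so by the two-squares theorem n IS expressible as a sum of two squares.
Step 3: Build a representation. Here n = 5 · 13 · 73 is a product of primes ≡ 1 (mod 4). Each prime p ≡ 1 (mod 4) is itself a sum of two squares; find a² by testing p − a² for a perfect square:
  5: 5 − 1² = 4 = 2² ⇒ 5 = 1² + 2².
  13: 13 − 1² = 12, 13 − 2² = 9 = 3² ⇒ 13 = 2² + 3².
  73: 73 − 1² = 72, 73 − 2² = 69, 73 − 3² = 64 = 8² ⇒ 73 = 3² + 8².
  Combine using the Brahmagupta–Fibonacci identity (a² + b²)(c² + d²) = (ac − bd)² + (ad + bc)² = (ac + bd)² + (ad − bc)²:
  5 · 13 = 65: from (1² + 2²)(2² + 3²), take (1·2 − 2·3, 1·3 + 2·2) = (2 − 6, 3 + 4) = (-4, 7); dropping signs (only squares matter) gives (4, 7); check 4² + 7² = 16 + 49 = 65 ✓.
  65 · 73 = 4745: from (4² + 7²)(3² + 8²), take (4·3 − 7·8, 4·8 + 7·3) = (12 − 56, 32 + 21) = (-44, 53); dropping signs (only squares matter) gives (44, 53); check 44² + 53² = 1936 + 2809 = 4745 ✓.
Step 4: Order so x ≤ y and verify: 44² + 53² = 1936 + 2809 = 4745 = n. ✓

n = 4745 = 44² + 53² (one valid representation with x ≤ y).


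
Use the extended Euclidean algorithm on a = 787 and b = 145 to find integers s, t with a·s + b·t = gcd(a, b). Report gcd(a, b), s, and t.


Euclidean algorithm on (787, 145) — divide until remainder is 0:
  787 = 5 · 145 + 62
  145 = 2 · 62 + 21
  62 = 2 · 21 + 20
  21 = 1 · 20 + 1
  20 = 20 · 1 + 0
gcd(787, 145) = 1.
Track Bezout coefficients alongside the remainders: start with r₀ = 787 = a·1 + b·0 (s = 1, t = 0) and r₁ = 145 = a·0 + b·1 (s = 0, t = 1); each new remainder r_{k+1} = r_{k-1} − q_k·r_k inherits s_{k+1} = s_{k-1} − q_k·s_k, t_{k+1} = t_{k-1} − q_k·t_k, so r_k = a·s_k + b·t_k at every step:
  q = 5: r = 62, s = 1 − 5·0 = 1, t = 0 − 5·1 = -5  (check: 787·1 + 145·(-5) = 62)
  q = 2: r = 21, s = 0 − 2·1 = -2, t = 1 − 2·(-5) = 11  (check: 787·(-2) + 145·11 = 21)
  q = 2: r = 20, s = 1 − 2·(-2) = 5, t = -5 − 2·11 = -27  (check: 787·5 + 145·(-27) = 20)
  q = 1: r = 1, s = -2 − 1·5 = -7, t = 11 − 1·(-27) = 38  (check: 787·(-7) + 145·38 = 1)
The row with r = 1 (the gcd) gives the Bezout coefficients s = -7, t = 38.
Result: 787 · (-7) + 145 · (38) = 1.

gcd(787, 145) = 1; s = -7, t = 38 (check: 787·(-7) + 145·38 = 1).


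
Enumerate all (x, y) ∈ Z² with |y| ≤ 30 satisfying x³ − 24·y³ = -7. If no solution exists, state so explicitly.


The equation is x³ - 24y³ = -7. For fixed y, x³ = 24·y³ − 7, so a solution requires the RHS to be a perfect cube.
Strategy: iterate y from -30 to 30, compute RHS = 24·y³ − 7, and check whether it is a (positive or negative) perfect cube.
Check small values of y:
  y = 0: RHS = -7 is not a perfect cube.
  y = 1: RHS = 17 is not a perfect cube.
  y = -1: RHS = -31 is not a perfect cube.
  y = 2: RHS = 185 is not a perfect cube.
  y = -2: RHS = -199 is not a perfect cube.
  y = 3: RHS = 641 is not a perfect cube.
  y = -3: RHS = -655 is not a perfect cube.
Continuing the search up to |y| = 30 finds no solutions either.
No (x, y) in the scanned range satisfies the equation.

No integer solutions with |y| ≤ 30.


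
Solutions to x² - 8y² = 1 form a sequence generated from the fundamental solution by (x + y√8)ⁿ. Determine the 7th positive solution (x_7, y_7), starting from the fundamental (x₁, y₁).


Step 1: Find the fundamental solution (x₁, y₁) of x² - 8y² = 1.
  Expand √8 as a continued fraction. a₀ = ⌊√8⌋ = 2; iterate m_{k+1} = d_k·a_k − m_k, d_{k+1} = (8 − m_{k+1}²)/d_k, a_{k+1} = ⌊(a₀ + m_{k+1})/d_{k+1}⌋ (starting m₀ = 0, d₀ = 1), with convergents p_k = a_k·p_{k-1} + p_{k-2}, q_k = a_k·q_{k-1} + q_{k-2} (p₋₁ = 1, q₋₁ = 0):
  k = 0: a₀ = 2; p₀/q₀ = 2/1; p₀² − 8·q₀² = 4 − 8 = -4.
  k = 1: m = 2, d = 4, a = ⌊(2 + 2)/4⌋ = 1; p/q = (1·2 + 1)/(1·1 + 0) = 3/1; p² − 8·q² = 9 − 8 = 1.
  The first convergent with p² − 8·q² = 1 gives the fundamental solution (x₁, y₁) = (3, 1).
Step 2: Apply the recurrence (x_{n+1}, y_{n+1}) = (x₁x_n + 8y₁y_n, x₁y_n + y₁x_n) repeatedly.
  From (x_1, y_1) = (3, 1): x_2 = 3·3 + 8·1·1 = 17; y_2 = 3·1 + 1·3 = 6.
  From (x_2, y_2) = (17, 6): x_3 = 3·17 + 8·1·6 = 99; y_3 = 3·6 + 1·17 = 35.
  From (x_3, y_3) = (99, 35): x_4 = 3·99 + 8·1·35 = 577; y_4 = 3·35 + 1·99 = 204.
  From (x_4, y_4) = (577, 204): x_5 = 3·577 + 8·1·204 = 3363; y_5 = 3·204 + 1·577 = 1189.
  From (x_5, y_5) = (3363, 1189): x_6 = 3·3363 + 8·1·1189 = 19601; y_6 = 3·1189 + 1·3363 = 6930.
  From (x_6, y_6) = (19601, 6930): x_7 = 3·19601 + 8·1·6930 = 114243; y_7 = 3·6930 + 1·19601 = 40391.
Step 3: Verify x_7² - 8·y_7² = 13051463049 - 13051463048 = 1 (should be 1). ✓

(x_1, y_1) = (3, 1); (x_7, y_7) = (114243, 40391).


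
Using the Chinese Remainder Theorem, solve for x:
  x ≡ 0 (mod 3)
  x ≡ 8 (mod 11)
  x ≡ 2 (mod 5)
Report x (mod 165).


Moduli 3, 11, 5 are pairwise coprime; by CRT there is a unique solution modulo M = 3 · 11 · 5 = 165.
Solve pairwise, accumulating the modulus:
  Start with x ≡ 0 (mod 3).
  Combine with x ≡ 8 (mod 11): since gcd(3, 11) = 1, we get a unique residue mod 33.
    Write x = 0 + 3·t and substitute into x ≡ 8 (mod 11): 3·t ≡ 8 − 0 = 8 (mod 11).
    The inverse of 3 mod 11 is 4 (since 3·4 = 12 = 1·11 + 1), so t ≡ 4·8 = 32 ≡ 10 (mod 11).
    Then x = 0 + 3·10 = 30, valid modulo lcm(3, 11) = 33: x ≡ 30 (mod 33).
  Combine with x ≡ 2 (mod 5): since gcd(33, 5) = 1, we get a unique residue mod 165.
    Write x = 30 + 33·t and substitute into x ≡ 2 (mod 5): 33·t ≡ 2 − 30 = -28 (mod 5).
    Reduce coefficients mod 5: 3·t ≡ 2 (mod 5).
    The inverse of 3 mod 5 is 2 (since 3·2 = 6 = 1·5 + 1), so t ≡ 2·2 = 4 ≡ 4 (mod 5).
    Then x = 30 + 33·4 = 162, valid modulo lcm(33, 5) = 165: x ≡ 162 (mod 165).
Verify: 162 mod 3 = 0 ✓, 162 mod 11 = 8 ✓, 162 mod 5 = 2 ✓.

x ≡ 162 (mod 165).


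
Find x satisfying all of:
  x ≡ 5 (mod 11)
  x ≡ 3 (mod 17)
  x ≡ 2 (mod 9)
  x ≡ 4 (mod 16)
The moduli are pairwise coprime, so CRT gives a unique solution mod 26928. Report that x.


Product of moduli M = 11 · 17 · 9 · 16 = 26928.
Merge one congruence at a time:
  Start: x ≡ 5 (mod 11).
  Combine with x ≡ 3 (mod 17); new modulus lcm = 187.
    Write x = 5 + 11·t and substitute into x ≡ 3 (mod 17): 11·t ≡ 3 − 5 = -2 (mod 17).
    Reduce coefficients mod 17: 11·t ≡ 15 (mod 17).
    The inverse of 11 mod 17 is 14 (since 11·14 = 154 = 9·17 + 1), so t ≡ 14·15 = 210 ≡ 6 (mod 17).
    Then x = 5 + 11·6 = 71, valid modulo lcm(11, 17) = 187: x ≡ 71 (mod 187).
  Combine with x ≡ 2 (mod 9); new modulus lcm = 1683.
    Write x = 71 + 187·t and substitute into x ≡ 2 (mod 9): 187·t ≡ 2 − 71 = -69 (mod 9).
    Reduce coefficients mod 9: 7·t ≡ 3 (mod 9).
    The inverse of 7 mod 9 is 4 (since 7·4 = 28 = 3·9 + 1), so t ≡ 4·3 = 12 ≡ 3 (mod 9).
    Then x = 71 + 187·3 = 632, valid modulo lcm(187, 9) = 1683: x ≡ 632 (mod 1683).
  Combine with x ≡ 4 (mod 16); new modulus lcm = 26928.
    Write x = 632 + 1683·t and substitute into x ≡ 4 (mod 16): 1683·t ≡ 4 − 632 = -628 (mod 16).
    Reduce coefficients mod 16: 3·t ≡ 12 (mod 16).
    The inverse of 3 mod 16 is 11 (since 3·11 = 33 = 2·16 + 1), so t ≡ 11·12 = 132 ≡ 4 (mod 16).
    Then x = 632 + 1683·4 = 7364, valid modulo lcm(1683, 16) = 26928: x ≡ 7364 (mod 26928).
Verify against each original: 7364 mod 11 = 5, 7364 mod 17 = 3, 7364 mod 9 = 2, 7364 mod 16 = 4.

x ≡ 7364 (mod 26928).


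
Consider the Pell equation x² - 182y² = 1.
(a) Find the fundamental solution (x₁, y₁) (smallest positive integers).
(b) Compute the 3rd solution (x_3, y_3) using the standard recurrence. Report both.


Step 1: Find the fundamental solution (x₁, y₁) of x² - 182y² = 1.
  Expand √182 as a continued fraction. a₀ = ⌊√182⌋ = 13; iterate m_{k+1} = d_k·a_k − m_k, d_{k+1} = (182 − m_{k+1}²)/d_k, a_{k+1} = ⌊(a₀ + m_{k+1})/d_{k+1}⌋ (starting m₀ = 0, d₀ = 1), with convergents p_k = a_k·p_{k-1} + p_{k-2}, q_k = a_k·q_{k-1} + q_{k-2} (p₋₁ = 1, q₋₁ = 0):
  k = 0: a₀ = 13; p₀/q₀ = 13/1; p₀² − 182·q₀² = 169 − 182 = -13.
  k = 1: m = 13, d = 13, a = ⌊(13 + 13)/13⌋ = 2; p/q = (2·13 + 1)/(2·1 + 0) = 27/2; p² − 182·q² = 729 − 728 = 1.
  The first convergent with p² − 182·q² = 1 gives the fundamental solution (x₁, y₁) = (27, 2).
Step 2: Apply the recurrence (x_{n+1}, y_{n+1}) = (x₁x_n + 182y₁y_n, x₁y_n + y₁x_n) repeatedly.
  From (x_1, y_1) = (27, 2): x_2 = 27·27 + 182·2·2 = 1457; y_2 = 27·2 + 2·27 = 108.
  From (x_2, y_2) = (1457, 108): x_3 = 27·1457 + 182·2·108 = 78651; y_3 = 27·108 + 2·1457 = 5830.
Step 3: Verify x_3² - 182·y_3² = 6185979801 - 6185979800 = 1 (should be 1). ✓

(x_1, y_1) = (27, 2); (x_3, y_3) = (78651, 5830).


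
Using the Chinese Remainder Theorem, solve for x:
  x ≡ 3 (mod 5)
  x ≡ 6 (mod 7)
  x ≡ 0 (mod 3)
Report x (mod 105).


Moduli 5, 7, 3 are pairwise coprime; by CRT there is a unique solution modulo M = 5 · 7 · 3 = 105.
Solve pairwise, accumulating the modulus:
  Start with x ≡ 3 (mod 5).
  Combine with x ≡ 6 (mod 7): since gcd(5, 7) = 1, we get a unique residue mod 35.
    Write x = 3 + 5·t and substitute into x ≡ 6 (mod 7): 5·t ≡ 6 − 3 = 3 (mod 7).
    The inverse of 5 mod 7 is 3 (since 5·3 = 15 = 2·7 + 1), so t ≡ 3·3 = 9 ≡ 2 (mod 7).
    Then x = 3 + 5·2 = 13, valid modulo lcm(5, 7) = 35: x ≡ 13 (mod 35).
  Combine with x ≡ 0 (mod 3): since gcd(35, 3) = 1, we get a unique residue mod 105.
    Write x = 13 + 35·t and substitute into x ≡ 0 (mod 3): 35·t ≡ 0 − 13 = -13 (mod 3).
    Reduce coefficients mod 3: 2·t ≡ 2 (mod 3).
    The inverse of 2 mod 3 is 2 (since 2·2 = 4 = 1·3 + 1), so t ≡ 2·2 = 4 ≡ 1 (mod 3).
    Then x = 13 + 35·1 = 48, valid modulo lcm(35, 3) = 105: x ≡ 48 (mod 105).
Verify: 48 mod 5 = 3 ✓, 48 mod 7 = 6 ✓, 48 mod 3 = 0 ✓.

x ≡ 48 (mod 105).


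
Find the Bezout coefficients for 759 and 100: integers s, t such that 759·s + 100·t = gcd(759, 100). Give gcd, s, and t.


Euclidean algorithm on (759, 100) — divide until remainder is 0:
  759 = 7 · 100 + 59
  100 = 1 · 59 + 41
  59 = 1 · 41 + 18
  41 = 2 · 18 + 5
  18 = 3 · 5 + 3
  5 = 1 · 3 + 2
  3 = 1 · 2 + 1
  2 = 2 · 1 + 0
gcd(759, 100) = 1.
Track Bezout coefficients alongside the remainders: start with r₀ = 759 = a·1 + b·0 (s = 1, t = 0) and r₁ = 100 = a·0 + b·1 (s = 0, t = 1); each new remainder r_{k+1} = r_{k-1} − q_k·r_k inherits s_{k+1} = s_{k-1} − q_k·s_k, t_{k+1} = t_{k-1} − q_k·t_k, so r_k = a·s_k + b·t_k at every step:
  q = 7: r = 59, s = 1 − 7·0 = 1, t = 0 − 7·1 = -7  (check: 759·1 + 100·(-7) = 59)
  q = 1: r = 41, s = 0 − 1·1 = -1, t = 1 − 1·(-7) = 8  (check: 759·(-1) + 100·8 = 41)
  q = 1: r = 18, s = 1 − 1·(-1) = 2, t = -7 − 1·8 = -15  (check: 759·2 + 100·(-15) = 18)
  q = 2: r = 5, s = -1 − 2·2 = -5, t = 8 − 2·(-15) = 38  (check: 759·(-5) + 100·38 = 5)
  q = 3: r = 3, s = 2 − 3·(-5) = 17, t = -15 − 3·38 = -129  (check: 759·17 + 100·(-129) = 3)
  q = 1: r = 2, s = -5 − 1·17 = -22, t = 38 − 1·(-129) = 167  (check: 759·(-22) + 100·167 = 2)
  q = 1: r = 1, s = 17 − 1·(-22) = 39, t = -129 − 1·167 = -296  (check: 759·39 + 100·(-296) = 1)
The row with r = 1 (the gcd) gives the Bezout coefficients s = 39, t = -296.
Result: 759 · (39) + 100 · (-296) = 1.

gcd(759, 100) = 1; s = 39, t = -296 (check: 759·39 + 100·(-296) = 1).


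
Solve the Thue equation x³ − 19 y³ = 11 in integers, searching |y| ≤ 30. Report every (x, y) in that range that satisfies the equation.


The equation is x³ - 19y³ = 11. For fixed y, x³ = 19·y³ + 11, so a solution requires the RHS to be a perfect cube.
Strategy: iterate y from -30 to 30, compute RHS = 19·y³ + 11, and check whether it is a (positive or negative) perfect cube.
Check small values of y:
  y = 0: RHS = 11 is not a perfect cube.
  y = 1: RHS = 30 is not a perfect cube.
  y = -1: RHS = -8 = (-2)³ ⇒ x = -2 works.
  y = 2: RHS = 163 is not a perfect cube.
  y = -2: RHS = -141 is not a perfect cube.
  y = 3: RHS = 524 is not a perfect cube.
  y = -3: RHS = -502 is not a perfect cube.
Continuing the search up to |y| = 30 finds no further solutions beyond those listed.
Collected solutions: (-2, -1).

Solutions (with |y| ≤ 30): (-2, -1).


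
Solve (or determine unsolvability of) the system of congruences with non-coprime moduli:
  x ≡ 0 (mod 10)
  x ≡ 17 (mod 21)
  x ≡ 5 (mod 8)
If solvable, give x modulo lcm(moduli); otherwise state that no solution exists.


Moduli 10, 21, 8 are not pairwise coprime, so CRT works modulo lcm(m_i) when all pairwise compatibility conditions hold.
Pairwise compatibility: gcd(m_i, m_j) must divide a_i - a_j for every pair.
Merge one congruence at a time:
  Start: x ≡ 0 (mod 10).
  Combine with x ≡ 17 (mod 21): gcd(10, 21) = 1; 17 - 0 = 17, which IS divisible by 1, so compatible.
    Write x = 0 + 10·t and substitute into x ≡ 17 (mod 21): 10·t ≡ 17 − 0 = 17 (mod 21).
    The inverse of 10 mod 21 is 19 (since 10·19 = 190 = 9·21 + 1), so t ≡ 19·17 = 323 ≡ 8 (mod 21).
    Then x = 0 + 10·8 = 80, valid modulo lcm(10, 21) = 210: x ≡ 80 (mod 210).
  Combine with x ≡ 5 (mod 8): gcd(210, 8) = 2, and 5 - 80 = -75 is NOT divisible by 2.
    ⇒ system is inconsistent (no integer solution).

No solution (the system is inconsistent).


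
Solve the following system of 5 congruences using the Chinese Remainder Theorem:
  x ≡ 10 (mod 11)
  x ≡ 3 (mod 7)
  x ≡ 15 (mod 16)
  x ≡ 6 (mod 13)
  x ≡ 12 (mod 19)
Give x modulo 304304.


Product of moduli M = 11 · 7 · 16 · 13 · 19 = 304304.
Merge one congruence at a time:
  Start: x ≡ 10 (mod 11).
  Combine with x ≡ 3 (mod 7); new modulus lcm = 77.
    Write x = 10 + 11·t and substitute into x ≡ 3 (mod 7): 11·t ≡ 3 − 10 = -7 (mod 7).
    Reduce coefficients mod 7: 4·t ≡ 0 (mod 7).
    The inverse of 4 mod 7 is 2 (since 4·2 = 8 = 1·7 + 1), so t ≡ 2·0 = 0 ≡ 0 (mod 7).
    Then x = 10 + 11·0 = 10, valid modulo lcm(11, 7) = 77: x ≡ 10 (mod 77).
  Combine with x ≡ 15 (mod 16); new modulus lcm = 1232.
    Write x = 10 + 77·t and substitute into x ≡ 15 (mod 16): 77·t ≡ 15 − 10 = 5 (mod 16).
    Reduce coefficients mod 16: 13·t ≡ 5 (mod 16).
    The inverse of 13 mod 16 is 5 (since 13·5 = 65 = 4·16 + 1), so t ≡ 5·5 = 25 ≡ 9 (mod 16).
    Then x = 10 + 77·9 = 703, valid modulo lcm(77, 16) = 1232: x ≡ 703 (mod 1232).
  Combine with x ≡ 6 (mod 13); new modulus lcm = 16016.
    Write x = 703 + 1232·t and substitute into x ≡ 6 (mod 13): 1232·t ≡ 6 − 703 = -697 (mod 13).
    Reduce coefficients mod 13: 10·t ≡ 5 (mod 13).
    The inverse of 10 mod 13 is 4 (since 10·4 = 40 = 3·13 + 1), so t ≡ 4·5 = 20 ≡ 7 (mod 13).
    Then x = 703 + 1232·7 = 9327, valid modulo lcm(1232, 13) = 16016: x ≡ 9327 (mod 16016).
  Combine with x ≡ 12 (mod 19); new modulus lcm = 304304.
    Write x = 9327 + 16016·t and substitute into x ≡ 12 (mod 19): 16016·t ≡ 12 − 9327 = -9315 (mod 19).
    Reduce coefficients mod 19: 18·t ≡ 14 (mod 19).
    The inverse of 18 mod 19 is 18 (since 18·18 = 324 = 17·19 + 1), so t ≡ 18·14 = 252 ≡ 5 (mod 19).
    Then x = 9327 + 16016·5 = 89407, valid modulo lcm(16016, 19) = 304304: x ≡ 89407 (mod 304304).
Verify against each original: 89407 mod 11 = 10, 89407 mod 7 = 3, 89407 mod 16 = 15, 89407 mod 13 = 6, 89407 mod 19 = 12.

x ≡ 89407 (mod 304304).


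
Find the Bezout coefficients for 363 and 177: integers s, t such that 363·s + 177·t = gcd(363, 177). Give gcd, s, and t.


Euclidean algorithm on (363, 177) — divide until remainder is 0:
  363 = 2 · 177 + 9
  177 = 19 · 9 + 6
  9 = 1 · 6 + 3
  6 = 2 · 3 + 0
gcd(363, 177) = 3.
Track Bezout coefficients alongside the remainders: start with r₀ = 363 = a·1 + b·0 (s = 1, t = 0) and r₁ = 177 = a·0 + b·1 (s = 0, t = 1); each new remainder r_{k+1} = r_{k-1} − q_k·r_k inherits s_{k+1} = s_{k-1} − q_k·s_k, t_{k+1} = t_{k-1} − q_k·t_k, so r_k = a·s_k + b·t_k at every step:
  q = 2: r = 9, s = 1 − 2·0 = 1, t = 0 − 2·1 = -2  (check: 363·1 + 177·(-2) = 9)
  q = 19: r = 6, s = 0 − 19·1 = -19, t = 1 − 19·(-2) = 39  (check: 363·(-19) + 177·39 = 6)
  q = 1: r = 3, s = 1 − 1·(-19) = 20, t = -2 − 1·39 = -41  (check: 363·20 + 177·(-41) = 3)
The row with r = 3 (the gcd) gives the Bezout coefficients s = 20, t = -41.
Result: 363 · (20) + 177 · (-41) = 3.

gcd(363, 177) = 3; s = 20, t = -41 (check: 363·20 + 177·(-41) = 3).


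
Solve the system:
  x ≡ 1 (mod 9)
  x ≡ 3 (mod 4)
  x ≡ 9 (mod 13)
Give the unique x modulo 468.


Moduli 9, 4, 13 are pairwise coprime; by CRT there is a unique solution modulo M = 9 · 4 · 13 = 468.
Solve pairwise, accumulating the modulus:
  Start with x ≡ 1 (mod 9).
  Combine with x ≡ 3 (mod 4): since gcd(9, 4) = 1, we get a unique residue mod 36.
    Write x = 1 + 9·t and substitute into x ≡ 3 (mod 4): 9·t ≡ 3 − 1 = 2 (mod 4).
    Reduce coefficients mod 4: 1·t ≡ 2 (mod 4).
    So t ≡ 2 (mod 4).
    Then x = 1 + 9·2 = 19, valid modulo lcm(9, 4) = 36: x ≡ 19 (mod 36).
  Combine with x ≡ 9 (mod 13): since gcd(36, 13) = 1, we get a unique residue mod 468.
    Write x = 19 + 36·t and substitute into x ≡ 9 (mod 13): 36·t ≡ 9 − 19 = -10 (mod 13).
    Reduce coefficients mod 13: 10·t ≡ 3 (mod 13).
    The inverse of 10 mod 13 is 4 (since 10·4 = 40 = 3·13 + 1), so t ≡ 4·3 = 12 ≡ 12 (mod 13).
    Then x = 19 + 36·12 = 451, valid modulo lcm(36, 13) = 468: x ≡ 451 (mod 468).
Verify: 451 mod 9 = 1 ✓, 451 mod 4 = 3 ✓, 451 mod 13 = 9 ✓.

x ≡ 451 (mod 468).


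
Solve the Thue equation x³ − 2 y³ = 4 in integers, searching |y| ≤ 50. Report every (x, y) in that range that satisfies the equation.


The equation is x³ - 2y³ = 4. For fixed y, x³ = 2·y³ + 4, so a solution requires the RHS to be a perfect cube.
Strategy: iterate y from -50 to 50, compute RHS = 2·y³ + 4, and check whether it is a (positive or negative) perfect cube.
Check small values of y:
  y = 0: RHS = 4 is not a perfect cube.
  y = 1: RHS = 6 is not a perfect cube.
  y = -1: RHS = 2 is not a perfect cube.
  y = 2: RHS = 20 is not a perfect cube.
  y = -2: RHS = -12 is not a perfect cube.
  y = 3: RHS = 58 is not a perfect cube.
  y = -3: RHS = -50 is not a perfect cube.
Continuing the search up to |y| = 50 finds no solutions either.
No (x, y) in the scanned range satisfies the equation.

No integer solutions with |y| ≤ 50.


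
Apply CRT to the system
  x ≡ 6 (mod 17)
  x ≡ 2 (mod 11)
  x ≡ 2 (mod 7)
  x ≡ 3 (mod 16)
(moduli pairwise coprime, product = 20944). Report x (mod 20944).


Product of moduli M = 17 · 11 · 7 · 16 = 20944.
Merge one congruence at a time:
  Start: x ≡ 6 (mod 17).
  Combine with x ≡ 2 (mod 11); new modulus lcm = 187.
    Write x = 6 + 17·t and substitute into x ≡ 2 (mod 11): 17·t ≡ 2 − 6 = -4 (mod 11).
    Reduce coefficients mod 11: 6·t ≡ 7 (mod 11).
    The inverse of 6 mod 11 is 2 (since 6·2 = 12 = 1·11 + 1), so t ≡ 2·7 = 14 ≡ 3 (mod 11).
    Then x = 6 + 17·3 = 57, valid modulo lcm(17, 11) = 187: x ≡ 57 (mod 187).
  Combine with x ≡ 2 (mod 7); new modulus lcm = 1309.
    Write x = 57 + 187·t and substitute into x ≡ 2 (mod 7): 187·t ≡ 2 − 57 = -55 (mod 7).
    Reduce coefficients mod 7: 5·t ≡ 1 (mod 7).
    The inverse of 5 mod 7 is 3 (since 5·3 = 15 = 2·7 + 1), so t ≡ 3·1 = 3 ≡ 3 (mod 7).
    Then x = 57 + 187·3 = 618, valid modulo lcm(187, 7) = 1309: x ≡ 618 (mod 1309).
  Combine with x ≡ 3 (mod 16); new modulus lcm = 20944.
    Write x = 618 + 1309·t and substitute into x ≡ 3 (mod 16): 1309·t ≡ 3 − 618 = -615 (mod 16).
    Reduce coefficients mod 16: 13·t ≡ 9 (mod 16).
    The inverse of 13 mod 16 is 5 (since 13·5 = 65 = 4·16 + 1), so t ≡ 5·9 = 45 ≡ 13 (mod 16).
    Then x = 618 + 1309·13 = 17635, valid modulo lcm(1309, 16) = 20944: x ≡ 17635 (mod 20944).
Verify against each original: 17635 mod 17 = 6, 17635 mod 11 = 2, 17635 mod 7 = 2, 17635 mod 16 = 3.

x ≡ 17635 (mod 20944).


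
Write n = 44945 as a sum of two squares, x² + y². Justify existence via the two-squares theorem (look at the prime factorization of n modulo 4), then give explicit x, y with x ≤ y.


Step 1: Factor n = 44945 = 5 · 89 · 101.
Step 2: Check the mod-4 condition on each prime factor: 5 ≡ 1 (mod 4), exponent 1; 89 ≡ 1 (mod 4), exponent 1; 101 ≡ 1 (mod 4), exponent 1.
All primes ≡ 3 (mod 4) appear to even exponent (or don't appear), so by the two-squares theorem n IS expressible as a sum of two squares.
Step 3: Build a representation. Here n = 5 · 89 · 101 is a product of primes ≡ 1 (mod 4). Each prime p ≡ 1 (mod 4) is itself a sum of two squares; find a² by testing p − a² for a perfect square:
  5: 5 − 1² = 4 = 2² ⇒ 5 = 1² + 2².
  89: 89 − 1² = 88, 89 − 2² = 85, 89 − 3² = 80, 89 − 4² = 73, 89 − 5² = 64 = 8² ⇒ 89 = 5² + 8².
  101: 101 − 1² = 100 = 10² ⇒ 101 = 1² + 10².
  Combine using the Brahmagupta–Fibonacci identity (a² + b²)(c² + d²) = (ac − bd)² + (ad + bc)² = (ac + bd)² + (ad − bc)²:
  5 · 89 = 445: from (1² + 2²)(5² + 8²), take (1·5 − 2·8, 1·8 + 2·5) = (5 − 16, 8 + 10) = (-11, 18); dropping signs (only squares matter) gives (11, 18); check 11² + 18² = 121 + 324 = 445 ✓.
  445 · 101 = 44945: from (11² + 18²)(1² + 10²), take (11·1 − 18·10, 11·10 + 18·1) = (11 − 180, 110 + 18) = (-169, 128); dropping signs (only squares matter) gives (169, 128); check 169² + 128² = 28561 + 16384 = 44945 ✓.
Step 4: Order so x ≤ y and verify: 128² + 169² = 16384 + 28561 = 44945 = n. ✓

n = 44945 = 128² + 169² (one valid representation with x ≤ y).


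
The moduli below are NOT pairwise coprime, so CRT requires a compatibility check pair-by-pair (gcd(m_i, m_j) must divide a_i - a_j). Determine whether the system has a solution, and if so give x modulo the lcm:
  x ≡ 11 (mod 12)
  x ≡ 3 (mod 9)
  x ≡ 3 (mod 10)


Moduli 12, 9, 10 are not pairwise coprime, so CRT works modulo lcm(m_i) when all pairwise compatibility conditions hold.
Pairwise compatibility: gcd(m_i, m_j) must divide a_i - a_j for every pair.
Merge one congruence at a time:
  Start: x ≡ 11 (mod 12).
  Combine with x ≡ 3 (mod 9): gcd(12, 9) = 3, and 3 - 11 = -8 is NOT divisible by 3.
    ⇒ system is inconsistent (no integer solution).

No solution (the system is inconsistent).


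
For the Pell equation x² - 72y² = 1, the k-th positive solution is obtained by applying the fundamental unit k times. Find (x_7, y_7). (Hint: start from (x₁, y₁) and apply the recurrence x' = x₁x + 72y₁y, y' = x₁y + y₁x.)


Step 1: Find the fundamental solution (x₁, y₁) of x² - 72y² = 1.
  Expand √72 as a continued fraction. a₀ = ⌊√72⌋ = 8; iterate m_{k+1} = d_k·a_k − m_k, d_{k+1} = (72 − m_{k+1}²)/d_k, a_{k+1} = ⌊(a₀ + m_{k+1})/d_{k+1}⌋ (starting m₀ = 0, d₀ = 1), with convergents p_k = a_k·p_{k-1} + p_{k-2}, q_k = a_k·q_{k-1} + q_{k-2} (p₋₁ = 1, q₋₁ = 0):
  k = 0: a₀ = 8; p₀/q₀ = 8/1; p₀² − 72·q₀² = 64 − 72 = -8.
  k = 1: m = 8, d = 8, a = ⌊(8 + 8)/8⌋ = 2; p/q = (2·8 + 1)/(2·1 + 0) = 17/2; p² − 72·q² = 289 − 288 = 1.
  The first convergent with p² − 72·q² = 1 gives the fundamental solution (x₁, y₁) = (17, 2).
Step 2: Apply the recurrence (x_{n+1}, y_{n+1}) = (x₁x_n + 72y₁y_n, x₁y_n + y₁x_n) repeatedly.
  From (x_1, y_1) = (17, 2): x_2 = 17·17 + 72·2·2 = 577; y_2 = 17·2 + 2·17 = 68.
  From (x_2, y_2) = (577, 68): x_3 = 17·577 + 72·2·68 = 19601; y_3 = 17·68 + 2·577 = 2310.
  From (x_3, y_3) = (19601, 2310): x_4 = 17·19601 + 72·2·2310 = 665857; y_4 = 17·2310 + 2·19601 = 78472.
  From (x_4, y_4) = (665857, 78472): x_5 = 17·665857 + 72·2·78472 = 22619537; y_5 = 17·78472 + 2·665857 = 2665738.
  From (x_5, y_5) = (22619537, 2665738): x_6 = 17·22619537 + 72·2·2665738 = 768398401; y_6 = 17·2665738 + 2·22619537 = 90556620.
  From (x_6, y_6) = (768398401, 90556620): x_7 = 17·768398401 + 72·2·90556620 = 26102926097; y_7 = 17·90556620 + 2·768398401 = 3076259342.
Step 3: Verify x_7² - 72·y_7² = 681362750825443653409 - 681362750825443653408 = 1 (should be 1). ✓

(x_1, y_1) = (17, 2); (x_7, y_7) = (26102926097, 3076259342).


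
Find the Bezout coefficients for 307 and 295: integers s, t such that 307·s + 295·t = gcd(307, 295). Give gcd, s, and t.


Euclidean algorithm on (307, 295) — divide until remainder is 0:
  307 = 1 · 295 + 12
  295 = 24 · 12 + 7
  12 = 1 · 7 + 5
  7 = 1 · 5 + 2
  5 = 2 · 2 + 1
  2 = 2 · 1 + 0
gcd(307, 295) = 1.
Track Bezout coefficients alongside the remainders: start with r₀ = 307 = a·1 + b·0 (s = 1, t = 0) and r₁ = 295 = a·0 + b·1 (s = 0, t = 1); each new remainder r_{k+1} = r_{k-1} − q_k·r_k inherits s_{k+1} = s_{k-1} − q_k·s_k, t_{k+1} = t_{k-1} − q_k·t_k, so r_k = a·s_k + b·t_k at every step:
  q = 1: r = 12, s = 1 − 1·0 = 1, t = 0 − 1·1 = -1  (check: 307·1 + 295·(-1) = 12)
  q = 24: r = 7, s = 0 − 24·1 = -24, t = 1 − 24·(-1) = 25  (check: 307·(-24) + 295·25 = 7)
  q = 1: r = 5, s = 1 − 1·(-24) = 25, t = -1 − 1·25 = -26  (check: 307·25 + 295·(-26) = 5)
  q = 1: r = 2, s = -24 − 1·25 = -49, t = 25 − 1·(-26) = 51  (check: 307·(-49) + 295·51 = 2)
  q = 2: r = 1, s = 25 − 2·(-49) = 123, t = -26 − 2·51 = -128  (check: 307·123 + 295·(-128) = 1)
The row with r = 1 (the gcd) gives the Bezout coefficients s = 123, t = -128.
Result: 307 · (123) + 295 · (-128) = 1.

gcd(307, 295) = 1; s = 123, t = -128 (check: 307·123 + 295·(-128) = 1).


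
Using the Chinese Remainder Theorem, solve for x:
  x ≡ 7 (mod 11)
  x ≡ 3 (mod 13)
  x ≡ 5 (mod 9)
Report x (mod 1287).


Moduli 11, 13, 9 are pairwise coprime; by CRT there is a unique solution modulo M = 11 · 13 · 9 = 1287.
Solve pairwise, accumulating the modulus:
  Start with x ≡ 7 (mod 11).
  Combine with x ≡ 3 (mod 13): since gcd(11, 13) = 1, we get a unique residue mod 143.
    Write x = 7 + 11·t and substitute into x ≡ 3 (mod 13): 11·t ≡ 3 − 7 = -4 (mod 13).
    Reduce coefficients mod 13: 11·t ≡ 9 (mod 13).
    The inverse of 11 mod 13 is 6 (since 11·6 = 66 = 5·13 + 1), so t ≡ 6·9 = 54 ≡ 2 (mod 13).
    Then x = 7 + 11·2 = 29, valid modulo lcm(11, 13) = 143: x ≡ 29 (mod 143).
  Combine with x ≡ 5 (mod 9): since gcd(143, 9) = 1, we get a unique residue mod 1287.
    Write x = 29 + 143·t and substitute into x ≡ 5 (mod 9): 143·t ≡ 5 − 29 = -24 (mod 9).
    Reduce coefficients mod 9: 8·t ≡ 3 (mod 9).
    The inverse of 8 mod 9 is 8 (since 8·8 = 64 = 7·9 + 1), so t ≡ 8·3 = 24 ≡ 6 (mod 9).
    Then x = 29 + 143·6 = 887, valid modulo lcm(143, 9) = 1287: x ≡ 887 (mod 1287).
Verify: 887 mod 11 = 7 ✓, 887 mod 13 = 3 ✓, 887 mod 9 = 5 ✓.

x ≡ 887 (mod 1287).


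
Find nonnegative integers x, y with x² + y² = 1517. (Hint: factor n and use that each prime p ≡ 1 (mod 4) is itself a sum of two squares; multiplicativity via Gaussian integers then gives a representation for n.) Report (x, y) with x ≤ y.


Step 1: Factor n = 1517 = 37 · 41.
Step 2: Check the mod-4 condition on each prime factor: 37 ≡ 1 (mod 4), exponent 1; 41 ≡ 1 (mod 4), exponent 1.
All primes ≡ 3 (mod 4) appear to even exponent (or don't appear), so by the two-squares theorem n IS expressible as a sum of two squares.
Step 3: Build a representation. Here n = 37 · 41 is a product of primes ≡ 1 (mod 4). Each prime p ≡ 1 (mod 4) is itself a sum of two squares; find a² by testing p − a² for a perfect square:
  37: 37 − 1² = 36 = 6² ⇒ 37 = 1² + 6².
  41: 41 − 1² = 40, 41 − 2² = 37, 41 − 3² = 32, 41 − 4² = 25 = 5² ⇒ 41 = 4² + 5².
  Combine using the Brahmagupta–Fibonacci identity (a² + b²)(c² + d²) = (ac − bd)² + (ad + bc)² = (ac + bd)² + (ad − bc)²:
  37 · 41 = 1517: from (1² + 6²)(4² + 5²), take (1·4 − 6·5, 1·5 + 6·4) = (4 − 30, 5 + 24) = (-26, 29); dropping signs (only squares matter) gives (26, 29); check 26² + 29² = 676 + 841 = 1517 ✓.
Step 4: Order so x ≤ y and verify: 26² + 29² = 676 + 841 = 1517 = n. ✓

n = 1517 = 26² + 29² (one valid representation with x ≤ y).


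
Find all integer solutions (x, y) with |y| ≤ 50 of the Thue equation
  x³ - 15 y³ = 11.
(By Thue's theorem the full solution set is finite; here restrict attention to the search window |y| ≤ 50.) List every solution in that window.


The equation is x³ - 15y³ = 11. For fixed y, x³ = 15·y³ + 11, so a solution requires the RHS to be a perfect cube.
Strategy: iterate y from -50 to 50, compute RHS = 15·y³ + 11, and check whether it is a (positive or negative) perfect cube.
Check small values of y:
  y = 0: RHS = 11 is not a perfect cube.
  y = 1: RHS = 26 is not a perfect cube.
  y = -1: RHS = -4 is not a perfect cube.
  y = 2: RHS = 131 is not a perfect cube.
  y = -2: RHS = -109 is not a perfect cube.
  y = 3: RHS = 416 is not a perfect cube.
  y = -3: RHS = -394 is not a perfect cube.
Continuing the search up to |y| = 50 finds no solutions either.
No (x, y) in the scanned range satisfies the equation.

No integer solutions with |y| ≤ 50.


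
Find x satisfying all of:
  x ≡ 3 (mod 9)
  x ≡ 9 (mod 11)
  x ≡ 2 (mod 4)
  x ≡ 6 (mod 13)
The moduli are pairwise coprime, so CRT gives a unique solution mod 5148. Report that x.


Product of moduli M = 9 · 11 · 4 · 13 = 5148.
Merge one congruence at a time:
  Start: x ≡ 3 (mod 9).
  Combine with x ≡ 9 (mod 11); new modulus lcm = 99.
    Write x = 3 + 9·t and substitute into x ≡ 9 (mod 11): 9·t ≡ 9 − 3 = 6 (mod 11).
    The inverse of 9 mod 11 is 5 (since 9·5 = 45 = 4·11 + 1), so t ≡ 5·6 = 30 ≡ 8 (mod 11).
    Then x = 3 + 9·8 = 75, valid modulo lcm(9, 11) = 99: x ≡ 75 (mod 99).
  Combine with x ≡ 2 (mod 4); new modulus lcm = 396.
    Write x = 75 + 99·t and substitute into x ≡ 2 (mod 4): 99·t ≡ 2 − 75 = -73 (mod 4).
    Reduce coefficients mod 4: 3·t ≡ 3 (mod 4).
    The inverse of 3 mod 4 is 3 (since 3·3 = 9 = 2·4 + 1), so t ≡ 3·3 = 9 ≡ 1 (mod 4).
    Then x = 75 + 99·1 = 174, valid modulo lcm(99, 4) = 396: x ≡ 174 (mod 396).
  Combine with x ≡ 6 (mod 13); new modulus lcm = 5148.
    Write x = 174 + 396·t and substitute into x ≡ 6 (mod 13): 396·t ≡ 6 − 174 = -168 (mod 13).
    Reduce coefficients mod 13: 6·t ≡ 1 (mod 13).
    The inverse of 6 mod 13 is 11 (since 6·11 = 66 = 5·13 + 1), so t ≡ 11·1 = 11 ≡ 11 (mod 13).
    Then x = 174 + 396·11 = 4530, valid modulo lcm(396, 13) = 5148: x ≡ 4530 (mod 5148).
Verify against each original: 4530 mod 9 = 3, 4530 mod 11 = 9, 4530 mod 4 = 2, 4530 mod 13 = 6.

x ≡ 4530 (mod 5148).


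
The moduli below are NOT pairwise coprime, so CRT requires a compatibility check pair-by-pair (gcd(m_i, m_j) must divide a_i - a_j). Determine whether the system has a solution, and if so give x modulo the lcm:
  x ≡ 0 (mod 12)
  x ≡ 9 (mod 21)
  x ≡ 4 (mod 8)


Moduli 12, 21, 8 are not pairwise coprime, so CRT works modulo lcm(m_i) when all pairwise compatibility conditions hold.
Pairwise compatibility: gcd(m_i, m_j) must divide a_i - a_j for every pair.
Merge one congruence at a time:
  Start: x ≡ 0 (mod 12).
  Combine with x ≡ 9 (mod 21): gcd(12, 21) = 3; 9 - 0 = 9, which IS divisible by 3, so compatible.
    Write x = 0 + 12·t and substitute into x ≡ 9 (mod 21): 12·t ≡ 9 − 0 = 9 (mod 21).
    Divide the congruence (and modulus) by g = 3: 4·t ≡ 3 (mod 7).
    The inverse of 4 mod 7 is 2 (since 4·2 = 8 = 1·7 + 1), so t ≡ 2·3 = 6 ≡ 6 (mod 7).
    Then x = 0 + 12·6 = 72, valid modulo lcm(12, 21) = 84: x ≡ 72 (mod 84).
  Combine with x ≡ 4 (mod 8): gcd(84, 8) = 4; 4 - 72 = -68, which IS divisible by 4, so compatible.
    Write x = 72 + 84·t and substitute into x ≡ 4 (mod 8): 84·t ≡ 4 − 72 = -68 (mod 8).
    Divide the congruence (and modulus) by g = 4: 21·t ≡ -17 (mod 2).
    Reduce coefficients mod 2: 1·t ≡ 1 (mod 2).
    So t ≡ 1 (mod 2).
    Then x = 72 + 84·1 = 156, valid modulo lcm(84, 8) = 168: x ≡ 156 (mod 168).
Verify: 156 mod 12 = 0, 156 mod 21 = 9, 156 mod 8 = 4.

x ≡ 156 (mod 168).
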